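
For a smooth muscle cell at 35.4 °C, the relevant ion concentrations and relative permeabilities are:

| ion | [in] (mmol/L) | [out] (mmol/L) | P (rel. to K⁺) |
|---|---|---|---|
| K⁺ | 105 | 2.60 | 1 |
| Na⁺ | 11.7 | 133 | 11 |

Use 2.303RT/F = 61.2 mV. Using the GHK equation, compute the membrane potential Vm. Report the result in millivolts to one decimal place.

48.8 mV

Vm = 61.2 · log₁₀[(Σ P·[cation]ₒ + Σ P·[anion]ᵢ) / (Σ P·[cation]ᵢ + Σ P·[anion]ₒ)]
Numerator = 1×2.60 + 11×133 = 1466
Denominator = 1×105 + 11×11.7 = 233.7
Vm = 61.2 · log₁₀(6.2713) = 61.2 × (0.7974) = 48.80 mV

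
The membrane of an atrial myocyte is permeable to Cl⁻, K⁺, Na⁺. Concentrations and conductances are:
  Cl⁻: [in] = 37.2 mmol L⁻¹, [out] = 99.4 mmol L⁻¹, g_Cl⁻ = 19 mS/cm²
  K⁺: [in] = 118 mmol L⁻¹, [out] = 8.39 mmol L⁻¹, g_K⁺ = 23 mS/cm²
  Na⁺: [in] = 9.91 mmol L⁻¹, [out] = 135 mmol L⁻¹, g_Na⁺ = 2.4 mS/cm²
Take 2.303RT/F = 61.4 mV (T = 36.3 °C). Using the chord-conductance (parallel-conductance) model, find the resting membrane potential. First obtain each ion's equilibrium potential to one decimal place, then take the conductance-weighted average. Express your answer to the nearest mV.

E_Cl⁻ = (61.4/-1)·log₁₀(99.4/37.2) = -26.2 mV
E_K⁺ = (61.4/1)·log₁₀(8.39/118) = -70.5 mV
E_Na⁺ = (61.4/1)·log₁₀(135/9.91) = 69.6 mV
Vm = (Σ gᵢEᵢ)/(Σ gᵢ) = (19·-26.2 + 23·-70.5 + 2.4·69.6) / (19 + 23 + 2.4)
= -1952.26 / 44.4 = -43.97 mV

-44 mV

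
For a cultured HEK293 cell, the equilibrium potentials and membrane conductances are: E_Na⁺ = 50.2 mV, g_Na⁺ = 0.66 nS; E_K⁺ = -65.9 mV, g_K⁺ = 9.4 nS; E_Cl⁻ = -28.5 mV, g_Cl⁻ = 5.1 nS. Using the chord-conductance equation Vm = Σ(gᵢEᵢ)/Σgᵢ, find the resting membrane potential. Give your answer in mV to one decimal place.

-48.3 mV

Σ gᵢEᵢ = 0.66·(50.2) + 9.4·(-65.9) + 5.1·(-28.5) = -731.68
Σ gᵢ = 0.66 + 9.4 + 5.1 = 15.16
Vm = -731.68 / 15.16 = -48.26 mV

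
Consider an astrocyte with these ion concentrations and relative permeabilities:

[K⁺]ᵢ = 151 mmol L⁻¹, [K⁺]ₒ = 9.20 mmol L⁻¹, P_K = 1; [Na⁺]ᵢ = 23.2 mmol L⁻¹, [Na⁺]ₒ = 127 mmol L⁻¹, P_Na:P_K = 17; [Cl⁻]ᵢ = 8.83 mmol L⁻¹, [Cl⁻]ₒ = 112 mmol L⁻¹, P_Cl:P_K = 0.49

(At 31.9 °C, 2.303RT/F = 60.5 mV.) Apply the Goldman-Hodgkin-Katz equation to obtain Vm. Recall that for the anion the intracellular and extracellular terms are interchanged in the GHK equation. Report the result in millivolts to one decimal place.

33.8 mV

Vm = 60.5 · log₁₀[(Σ P·[cation]ₒ + Σ P·[anion]ᵢ) / (Σ P·[cation]ᵢ + Σ P·[anion]ₒ)]
Numerator = 1×9.20 + 17×127 + 0.49×8.83 = 2173
Denominator = 1×151 + 17×23.2 + 0.49×112 = 600.3
Vm = 60.5 · log₁₀(3.6192) = 60.5 × (0.5586) = 33.80 mV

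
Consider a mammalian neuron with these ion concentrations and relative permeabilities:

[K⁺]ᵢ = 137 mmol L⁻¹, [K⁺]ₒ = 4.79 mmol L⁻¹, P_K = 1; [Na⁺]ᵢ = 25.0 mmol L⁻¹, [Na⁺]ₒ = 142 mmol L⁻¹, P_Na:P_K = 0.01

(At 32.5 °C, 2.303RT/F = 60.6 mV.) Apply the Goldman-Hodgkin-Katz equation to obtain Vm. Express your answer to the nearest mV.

Vm = 60.6 · log₁₀[(Σ P·[cation]ₒ + Σ P·[anion]ᵢ) / (Σ P·[cation]ᵢ + Σ P·[anion]ₒ)]
Numerator = 1×4.79 + 0.01×142 = 6.21
Denominator = 1×137 + 0.01×25.0 = 137.2
Vm = 60.6 · log₁₀(0.045246) = 60.6 × (-1.3444) = -81.47 mV

-81 mV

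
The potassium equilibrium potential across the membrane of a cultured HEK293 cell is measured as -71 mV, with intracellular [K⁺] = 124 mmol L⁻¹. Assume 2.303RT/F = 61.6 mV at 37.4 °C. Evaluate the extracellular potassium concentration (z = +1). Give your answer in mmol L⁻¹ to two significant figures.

8.7 mmol L⁻¹

Nernst: E = (61.6/1) · log₁₀([out]/[in]), so log₁₀([out]/[in]) = -71.0 × 1 / 61.6 = -1.1526.
[out]/[in] = 10^(-1.1526) = 0.07037.
[out] = 0.07037 × 124 = 8.726 mmol L⁻¹.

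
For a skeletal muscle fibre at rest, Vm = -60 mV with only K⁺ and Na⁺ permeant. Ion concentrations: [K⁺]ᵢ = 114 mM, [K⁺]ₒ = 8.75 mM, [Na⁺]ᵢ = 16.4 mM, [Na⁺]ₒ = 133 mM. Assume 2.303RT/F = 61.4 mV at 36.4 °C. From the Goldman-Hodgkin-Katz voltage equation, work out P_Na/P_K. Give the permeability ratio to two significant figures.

Let α = P_Na/P_K. GHK: Vm = 61.4·log₁₀[(Kₒ + α·Naₒ)/(Kᵢ + α·Naᵢ)].
10^(Vm/61.4) = 10^(-60.0/61.4) = 0.10539
So 0.10539·(Kᵢ + α·Naᵢ) = Kₒ + α·Naₒ → α = (0.10539·114.0 − 8.75) / (133.0 − 0.10539·16.4)
α = (12.01 − 8.75) / (133.0 − 1.728) = 3.265/131.3 = 0.02487

0.025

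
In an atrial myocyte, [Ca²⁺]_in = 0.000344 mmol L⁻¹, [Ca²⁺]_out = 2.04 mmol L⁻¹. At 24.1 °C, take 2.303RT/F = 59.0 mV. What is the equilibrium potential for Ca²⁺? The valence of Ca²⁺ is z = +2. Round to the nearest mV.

E = (59.0/z) · log₁₀([Ca²⁺]_out/[Ca²⁺]_in) with z = +2.
= (59.0/2) · log₁₀(2.04/0.000344) = 29.50 · log₁₀(5930)
= 29.50 · (3.7731) = 111.31 mV

111 mV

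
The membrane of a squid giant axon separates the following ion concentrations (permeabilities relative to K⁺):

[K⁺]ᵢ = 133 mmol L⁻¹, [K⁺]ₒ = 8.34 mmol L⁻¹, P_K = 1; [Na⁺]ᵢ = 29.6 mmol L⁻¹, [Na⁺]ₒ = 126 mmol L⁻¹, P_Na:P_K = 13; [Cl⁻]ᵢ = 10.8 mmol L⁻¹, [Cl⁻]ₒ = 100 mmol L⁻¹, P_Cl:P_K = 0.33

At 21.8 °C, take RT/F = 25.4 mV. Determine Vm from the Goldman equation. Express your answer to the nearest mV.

28 mV

Vm = 25.4 · ln[(Σ P·[cation]ₒ + Σ P·[anion]ᵢ) / (Σ P·[cation]ᵢ + Σ P·[anion]ₒ)]
Numerator = 1×8.34 + 13×126 + 0.33×10.8 = 1650
Denominator = 1×133 + 13×29.6 + 0.33×100 = 550.8
Vm = 25.4 · ln(2.9955) = 25.4 × (1.0971) = 27.87 mV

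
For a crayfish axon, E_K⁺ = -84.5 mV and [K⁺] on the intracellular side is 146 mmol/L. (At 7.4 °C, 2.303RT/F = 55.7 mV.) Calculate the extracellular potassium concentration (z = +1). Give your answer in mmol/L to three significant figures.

4.44 mmol/L

Nernst: E = (55.7/1) · log₁₀([out]/[in]), so log₁₀([out]/[in]) = -84.5 × 1 / 55.7 = -1.5171.
[out]/[in] = 10^(-1.5171) = 0.0304.
[out] = 0.0304 × 146 = 4.439 mmol/L.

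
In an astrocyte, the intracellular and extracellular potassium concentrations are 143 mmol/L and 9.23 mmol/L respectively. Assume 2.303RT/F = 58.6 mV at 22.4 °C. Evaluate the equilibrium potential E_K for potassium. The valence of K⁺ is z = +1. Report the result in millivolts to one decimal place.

E = (58.6/z) · log₁₀([K⁺]_out/[K⁺]_in) with z = +1.
= (58.6/1) · log₁₀(9.23/143) = 58.60 · log₁₀(0.06455)
= 58.60 · (-1.1901) = -69.74 mV

-69.7 mV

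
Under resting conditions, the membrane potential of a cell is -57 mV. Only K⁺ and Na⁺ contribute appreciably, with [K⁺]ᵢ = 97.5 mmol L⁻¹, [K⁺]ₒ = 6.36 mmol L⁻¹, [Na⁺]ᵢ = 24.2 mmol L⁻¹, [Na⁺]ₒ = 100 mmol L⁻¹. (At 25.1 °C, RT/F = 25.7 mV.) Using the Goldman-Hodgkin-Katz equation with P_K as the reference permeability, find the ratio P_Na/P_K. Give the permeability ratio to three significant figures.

0.0437

Let α = P_Na/P_K. GHK: Vm = 25.7·ln[(Kₒ + α·Naₒ)/(Kᵢ + α·Naᵢ)].
e^(Vm/25.7) = e^(-57.0/25.7) = 0.10884
So 0.10884·(Kᵢ + α·Naᵢ) = Kₒ + α·Naₒ → α = (0.10884·97.5 − 6.36) / (100.0 − 0.10884·24.2)
α = (10.61 − 6.36) / (100.0 − 2.634) = 4.252/97.37 = 0.04367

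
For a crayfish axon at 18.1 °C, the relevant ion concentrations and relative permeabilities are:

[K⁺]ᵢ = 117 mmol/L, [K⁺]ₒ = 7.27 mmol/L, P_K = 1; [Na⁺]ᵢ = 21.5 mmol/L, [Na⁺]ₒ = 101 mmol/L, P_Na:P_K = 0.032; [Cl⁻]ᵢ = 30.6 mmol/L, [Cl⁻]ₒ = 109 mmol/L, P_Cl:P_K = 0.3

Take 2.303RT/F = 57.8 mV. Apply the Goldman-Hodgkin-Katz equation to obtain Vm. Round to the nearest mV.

Vm = 57.8 · log₁₀[(Σ P·[cation]ₒ + Σ P·[anion]ᵢ) / (Σ P·[cation]ᵢ + Σ P·[anion]ₒ)]
Numerator = 1×7.27 + 0.032×101 + 0.3×30.6 = 19.68
Denominator = 1×117 + 0.032×21.5 + 0.3×109 = 150.4
Vm = 57.8 · log₁₀(0.13087) = 57.8 × (-0.8831) = -51.05 mV

-51 mV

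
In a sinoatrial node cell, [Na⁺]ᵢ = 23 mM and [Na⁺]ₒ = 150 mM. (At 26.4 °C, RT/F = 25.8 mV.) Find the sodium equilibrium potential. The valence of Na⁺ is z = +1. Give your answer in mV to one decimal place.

48.4 mV

E = (25.8/z) · ln([Na⁺]_out/[Na⁺]_in) with z = +1.
= (25.8/1) · ln(150/23) = 25.80 · ln(6.522)
= 25.80 · (1.8751) = 48.38 mV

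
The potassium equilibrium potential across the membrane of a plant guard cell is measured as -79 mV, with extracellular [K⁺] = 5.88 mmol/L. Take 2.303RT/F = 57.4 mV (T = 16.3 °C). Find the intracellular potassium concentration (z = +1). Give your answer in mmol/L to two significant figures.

140 mmol/L

Nernst: E = (57.4/1) · log₁₀([out]/[in]), so log₁₀([out]/[in]) = -79.0 × 1 / 57.4 = -1.3763.
[out]/[in] = 10^(-1.3763) = 0.04204.
[in] = 5.88 / 0.04204 = 139.9 mmol/L.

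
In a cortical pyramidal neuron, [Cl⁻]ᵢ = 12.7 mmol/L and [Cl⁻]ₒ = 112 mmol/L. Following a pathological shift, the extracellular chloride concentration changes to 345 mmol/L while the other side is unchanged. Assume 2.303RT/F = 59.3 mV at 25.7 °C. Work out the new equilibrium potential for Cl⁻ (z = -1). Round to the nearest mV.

After the shift: [Cl⁻]_out = 345, [Cl⁻]_in = 12.7 mmol/L.
E_new = (59.3/-1)·log₁₀(345/12.7) = -59.30 · (1.4340) = -85.04 mV

-85 mV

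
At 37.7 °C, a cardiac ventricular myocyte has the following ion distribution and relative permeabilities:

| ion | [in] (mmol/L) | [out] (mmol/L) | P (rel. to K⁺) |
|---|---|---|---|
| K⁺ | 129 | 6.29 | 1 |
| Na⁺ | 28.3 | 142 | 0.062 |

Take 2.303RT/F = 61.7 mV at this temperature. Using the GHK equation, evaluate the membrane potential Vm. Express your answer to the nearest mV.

-58 mV

Vm = 61.7 · log₁₀[(Σ P·[cation]ₒ + Σ P·[anion]ᵢ) / (Σ P·[cation]ᵢ + Σ P·[anion]ₒ)]
Numerator = 1×6.29 + 0.062×142 = 15.09
Denominator = 1×129 + 0.062×28.3 = 130.8
Vm = 61.7 · log₁₀(0.11544) = 61.7 × (-0.9377) = -57.85 mV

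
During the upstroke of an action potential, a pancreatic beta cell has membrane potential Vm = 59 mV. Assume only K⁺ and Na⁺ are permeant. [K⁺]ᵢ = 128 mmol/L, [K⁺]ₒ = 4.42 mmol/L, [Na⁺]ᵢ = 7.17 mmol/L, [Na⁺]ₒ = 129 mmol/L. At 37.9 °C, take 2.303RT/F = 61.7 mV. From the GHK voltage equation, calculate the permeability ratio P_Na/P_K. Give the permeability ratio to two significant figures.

18

Let α = P_Na/P_K. GHK: Vm = 61.7·log₁₀[(Kₒ + α·Naₒ)/(Kᵢ + α·Naᵢ)].
10^(Vm/61.7) = 10^(59.0/61.7) = 9.0415
So 9.0415·(Kᵢ + α·Naᵢ) = Kₒ + α·Naₒ → α = (9.0415·128.0 − 4.42) / (129.0 − 9.0415·7.17)
α = (1157 − 4.42) / (129.0 − 64.83) = 1153/64.17 = 17.97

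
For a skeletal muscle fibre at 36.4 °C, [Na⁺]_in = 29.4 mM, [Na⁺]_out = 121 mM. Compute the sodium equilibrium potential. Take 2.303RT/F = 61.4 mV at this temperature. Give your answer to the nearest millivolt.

E = (61.4/z) · log₁₀([Na⁺]_out/[Na⁺]_in) with z = +1.
= (61.4/1) · log₁₀(121/29.4) = 61.40 · log₁₀(4.116)
= 61.40 · (0.6144) = 37.73 mV

38 mV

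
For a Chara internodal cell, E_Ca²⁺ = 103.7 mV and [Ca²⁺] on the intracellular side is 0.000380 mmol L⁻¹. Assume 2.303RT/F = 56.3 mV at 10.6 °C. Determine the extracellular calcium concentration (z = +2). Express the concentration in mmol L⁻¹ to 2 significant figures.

Nernst: E = (56.3/2) · log₁₀([out]/[in]), so log₁₀([out]/[in]) = 103.7 × 2 / 56.3 = 3.6838.
[out]/[in] = 10^(3.6838) = 4829.
[out] = 4829 × 0.000380 = 1.835 mmol L⁻¹.

1.8 mmol L⁻¹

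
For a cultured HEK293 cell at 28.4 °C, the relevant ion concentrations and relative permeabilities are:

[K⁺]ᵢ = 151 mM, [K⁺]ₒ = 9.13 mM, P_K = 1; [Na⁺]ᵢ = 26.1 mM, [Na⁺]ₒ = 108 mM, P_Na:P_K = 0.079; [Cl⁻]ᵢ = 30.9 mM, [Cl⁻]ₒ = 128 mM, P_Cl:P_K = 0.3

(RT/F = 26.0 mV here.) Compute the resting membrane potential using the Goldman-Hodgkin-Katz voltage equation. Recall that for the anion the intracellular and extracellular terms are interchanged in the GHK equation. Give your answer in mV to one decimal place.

Vm = 26.0 · ln[(Σ P·[cation]ₒ + Σ P·[anion]ᵢ) / (Σ P·[cation]ᵢ + Σ P·[anion]ₒ)]
Numerator = 1×9.13 + 0.079×108 + 0.3×30.9 = 26.93
Denominator = 1×151 + 0.079×26.1 + 0.3×128 = 191.5
Vm = 26.0 · ln(0.14067) = 26.0 × (-1.9614) = -51.00 mV

-51.0 mV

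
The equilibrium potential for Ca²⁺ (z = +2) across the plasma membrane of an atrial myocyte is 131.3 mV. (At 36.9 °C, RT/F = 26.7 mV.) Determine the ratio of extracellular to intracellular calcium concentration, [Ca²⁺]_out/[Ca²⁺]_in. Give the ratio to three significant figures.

18700

ln([out]/[in]) = E·z/(26.7) = 131.3 × 2 / 26.7 = 9.8352
[out]/[in] = e^(9.8352) = 1.868e+04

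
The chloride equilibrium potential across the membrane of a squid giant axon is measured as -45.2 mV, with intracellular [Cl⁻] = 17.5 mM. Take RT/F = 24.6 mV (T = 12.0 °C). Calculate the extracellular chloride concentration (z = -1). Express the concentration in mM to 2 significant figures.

110 mM

Nernst: E = (24.6/-1) · ln([out]/[in]), so ln([out]/[in]) = -45.2 × -1 / 24.6 = 1.8374.
[out]/[in] = e^(1.8374) = 6.28.
[out] = 6.28 × 17.5 = 109.9 mM.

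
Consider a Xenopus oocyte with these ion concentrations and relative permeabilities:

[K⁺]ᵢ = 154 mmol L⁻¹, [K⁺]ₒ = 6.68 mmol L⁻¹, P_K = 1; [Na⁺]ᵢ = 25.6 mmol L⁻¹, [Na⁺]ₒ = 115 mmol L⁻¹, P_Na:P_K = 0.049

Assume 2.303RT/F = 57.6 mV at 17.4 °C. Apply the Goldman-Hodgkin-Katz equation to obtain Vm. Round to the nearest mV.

-63 mV

Vm = 57.6 · log₁₀[(Σ P·[cation]ₒ + Σ P·[anion]ᵢ) / (Σ P·[cation]ᵢ + Σ P·[anion]ₒ)]
Numerator = 1×6.68 + 0.049×115 = 12.31
Denominator = 1×154 + 0.049×25.6 = 155.3
Vm = 57.6 · log₁₀(0.079321) = 57.6 × (-1.1006) = -63.40 mV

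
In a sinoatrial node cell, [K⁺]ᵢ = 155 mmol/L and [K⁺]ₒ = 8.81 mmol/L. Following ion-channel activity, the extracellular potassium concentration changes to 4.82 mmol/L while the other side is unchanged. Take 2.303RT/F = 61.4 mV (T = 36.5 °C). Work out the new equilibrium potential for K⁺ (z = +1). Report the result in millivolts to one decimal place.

After the shift: [K⁺]_out = 4.82, [K⁺]_in = 155 mmol/L.
E_new = (61.4/1)·log₁₀(4.82/155) = 61.40 · (-1.5073) = -92.55 mV

-92.5 mV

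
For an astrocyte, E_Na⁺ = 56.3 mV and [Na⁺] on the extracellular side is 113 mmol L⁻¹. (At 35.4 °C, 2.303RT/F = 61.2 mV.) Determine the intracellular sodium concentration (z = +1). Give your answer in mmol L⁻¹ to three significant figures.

Nernst: E = (61.2/1) · log₁₀([out]/[in]), so log₁₀([out]/[in]) = 56.3 × 1 / 61.2 = 0.9199.
[out]/[in] = 10^(0.9199) = 8.316.
[in] = 113 / 8.316 = 13.59 mmol L⁻¹.

13.6 mmol L⁻¹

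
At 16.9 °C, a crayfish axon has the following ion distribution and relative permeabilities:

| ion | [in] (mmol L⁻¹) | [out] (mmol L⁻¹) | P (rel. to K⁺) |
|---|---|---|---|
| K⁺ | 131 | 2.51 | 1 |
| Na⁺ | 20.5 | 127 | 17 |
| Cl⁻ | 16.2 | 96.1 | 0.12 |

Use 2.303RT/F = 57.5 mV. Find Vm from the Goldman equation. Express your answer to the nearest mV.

Vm = 57.5 · log₁₀[(Σ P·[cation]ₒ + Σ P·[anion]ᵢ) / (Σ P·[cation]ᵢ + Σ P·[anion]ₒ)]
Numerator = 1×2.51 + 17×127 + 0.12×16.2 = 2163
Denominator = 1×131 + 17×20.5 + 0.12×96.1 = 491
Vm = 57.5 · log₁₀(4.4059) = 57.5 × (0.6440) = 37.03 mV

37 mV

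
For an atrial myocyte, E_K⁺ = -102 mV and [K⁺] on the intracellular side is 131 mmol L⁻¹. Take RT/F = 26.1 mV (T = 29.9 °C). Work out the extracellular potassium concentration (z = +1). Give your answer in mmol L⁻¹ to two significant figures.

Nernst: E = (26.1/1) · ln([out]/[in]), so ln([out]/[in]) = -102.0 × 1 / 26.1 = -3.9080.
[out]/[in] = e^(-3.9080) = 0.02008.
[out] = 0.02008 × 131 = 2.63 mmol L⁻¹.

2.6 mmol L⁻¹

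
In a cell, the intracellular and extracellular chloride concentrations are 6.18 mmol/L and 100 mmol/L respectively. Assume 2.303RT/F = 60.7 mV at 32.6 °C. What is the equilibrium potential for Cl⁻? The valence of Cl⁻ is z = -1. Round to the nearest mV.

E = (60.7/z) · log₁₀([Cl⁻]_out/[Cl⁻]_in) with z = -1.
For an anion, dividing by z = -1 reverses the sign.
= (60.7/-1) · log₁₀(100/6.18) = -60.70 · log₁₀(16.18)
= -60.70 · (1.2090) = -73.39 mV

-73 mV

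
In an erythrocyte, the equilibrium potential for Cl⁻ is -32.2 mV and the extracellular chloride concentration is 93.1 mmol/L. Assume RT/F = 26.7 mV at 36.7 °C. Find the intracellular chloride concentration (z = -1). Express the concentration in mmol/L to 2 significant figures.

Nernst: E = (26.7/-1) · ln([out]/[in]), so ln([out]/[in]) = -32.2 × -1 / 26.7 = 1.2060.
[out]/[in] = e^(1.2060) = 3.34.
[in] = 93.1 / 3.34 = 27.87 mmol/L.

28 mmol/L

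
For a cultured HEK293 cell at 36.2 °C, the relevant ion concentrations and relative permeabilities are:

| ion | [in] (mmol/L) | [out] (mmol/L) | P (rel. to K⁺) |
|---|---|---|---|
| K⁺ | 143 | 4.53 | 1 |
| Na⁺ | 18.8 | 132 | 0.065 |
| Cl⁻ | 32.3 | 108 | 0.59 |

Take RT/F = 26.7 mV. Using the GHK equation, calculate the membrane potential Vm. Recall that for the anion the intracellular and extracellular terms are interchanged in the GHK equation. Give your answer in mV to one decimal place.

Vm = 26.7 · ln[(Σ P·[cation]ₒ + Σ P·[anion]ᵢ) / (Σ P·[cation]ᵢ + Σ P·[anion]ₒ)]
Numerator = 1×4.53 + 0.065×132 + 0.59×32.3 = 32.17
Denominator = 1×143 + 0.065×18.8 + 0.59×108 = 207.9
Vm = 26.7 · ln(0.15469) = 26.7 × (-1.8663) = -49.83 mV

-49.8 mV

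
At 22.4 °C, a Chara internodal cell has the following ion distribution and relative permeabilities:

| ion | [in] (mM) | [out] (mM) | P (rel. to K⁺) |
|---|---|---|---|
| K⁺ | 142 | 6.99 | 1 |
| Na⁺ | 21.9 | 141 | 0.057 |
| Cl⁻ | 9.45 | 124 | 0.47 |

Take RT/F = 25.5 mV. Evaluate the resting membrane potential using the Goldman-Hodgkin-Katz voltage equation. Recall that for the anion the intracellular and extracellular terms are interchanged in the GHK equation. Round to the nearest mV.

-60 mV

Vm = 25.5 · ln[(Σ P·[cation]ₒ + Σ P·[anion]ᵢ) / (Σ P·[cation]ᵢ + Σ P·[anion]ₒ)]
Numerator = 1×6.99 + 0.057×141 + 0.47×9.45 = 19.47
Denominator = 1×142 + 0.057×21.9 + 0.47×124 = 201.5
Vm = 25.5 · ln(0.096604) = 25.5 × (-2.3371) = -59.60 mV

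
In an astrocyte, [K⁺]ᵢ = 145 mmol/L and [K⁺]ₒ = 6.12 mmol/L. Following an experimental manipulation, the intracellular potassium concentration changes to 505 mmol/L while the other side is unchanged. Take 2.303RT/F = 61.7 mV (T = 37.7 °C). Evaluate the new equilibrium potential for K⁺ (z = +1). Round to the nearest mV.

-118 mV

After the shift: [K⁺]_out = 6.12, [K⁺]_in = 505 mmol/L.
E_new = (61.7/1)·log₁₀(6.12/505) = 61.70 · (-1.9165) = -118.25 mV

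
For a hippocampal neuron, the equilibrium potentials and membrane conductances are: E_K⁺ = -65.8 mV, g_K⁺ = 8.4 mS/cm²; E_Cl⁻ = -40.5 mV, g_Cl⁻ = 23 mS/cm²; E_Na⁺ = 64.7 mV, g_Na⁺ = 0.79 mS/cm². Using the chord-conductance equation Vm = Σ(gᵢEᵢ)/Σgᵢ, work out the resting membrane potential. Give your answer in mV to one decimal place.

Σ gᵢEᵢ = 8.4·(-65.8) + 23·(-40.5) + 0.79·(64.7) = -1433.11
Σ gᵢ = 8.4 + 23 + 0.79 = 32.19
Vm = -1433.11 / 32.19 = -44.52 mV

-44.5 mV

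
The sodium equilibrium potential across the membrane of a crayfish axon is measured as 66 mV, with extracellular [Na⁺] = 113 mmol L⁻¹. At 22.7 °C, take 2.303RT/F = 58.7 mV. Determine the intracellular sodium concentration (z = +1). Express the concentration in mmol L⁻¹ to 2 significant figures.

8.5 mmol L⁻¹

Nernst: E = (58.7/1) · log₁₀([out]/[in]), so log₁₀([out]/[in]) = 66.0 × 1 / 58.7 = 1.1244.
[out]/[in] = 10^(1.1244) = 13.32.
[in] = 113 / 13.32 = 8.486 mmol L⁻¹.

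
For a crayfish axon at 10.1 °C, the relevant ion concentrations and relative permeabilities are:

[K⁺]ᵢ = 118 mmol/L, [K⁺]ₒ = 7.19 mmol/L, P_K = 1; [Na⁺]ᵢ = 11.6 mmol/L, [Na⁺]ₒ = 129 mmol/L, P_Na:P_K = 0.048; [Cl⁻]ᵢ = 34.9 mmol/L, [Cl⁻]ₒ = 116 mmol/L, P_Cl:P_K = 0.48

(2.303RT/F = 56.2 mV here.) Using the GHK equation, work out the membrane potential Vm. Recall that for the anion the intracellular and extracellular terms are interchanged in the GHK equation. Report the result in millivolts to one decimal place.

-42.8 mV

Vm = 56.2 · log₁₀[(Σ P·[cation]ₒ + Σ P·[anion]ᵢ) / (Σ P·[cation]ᵢ + Σ P·[anion]ₒ)]
Numerator = 1×7.19 + 0.048×129 + 0.48×34.9 = 30.13
Denominator = 1×118 + 0.048×11.6 + 0.48×116 = 174.2
Vm = 56.2 · log₁₀(0.17295) = 56.2 × (-0.7621) = -42.83 mV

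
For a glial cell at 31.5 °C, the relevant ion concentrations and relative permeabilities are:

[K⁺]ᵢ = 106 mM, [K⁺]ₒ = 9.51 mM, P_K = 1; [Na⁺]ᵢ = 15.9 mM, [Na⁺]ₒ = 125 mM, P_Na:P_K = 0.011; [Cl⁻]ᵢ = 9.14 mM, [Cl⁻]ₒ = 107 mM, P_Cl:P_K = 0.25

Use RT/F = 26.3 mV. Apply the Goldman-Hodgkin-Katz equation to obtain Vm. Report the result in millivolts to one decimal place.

-60.8 mV

Vm = 26.3 · ln[(Σ P·[cation]ₒ + Σ P·[anion]ᵢ) / (Σ P·[cation]ᵢ + Σ P·[anion]ₒ)]
Numerator = 1×9.51 + 0.011×125 + 0.25×9.14 = 13.17
Denominator = 1×106 + 0.011×15.9 + 0.25×107 = 132.9
Vm = 26.3 · ln(0.099079) = 26.3 × (-2.3118) = -60.80 mV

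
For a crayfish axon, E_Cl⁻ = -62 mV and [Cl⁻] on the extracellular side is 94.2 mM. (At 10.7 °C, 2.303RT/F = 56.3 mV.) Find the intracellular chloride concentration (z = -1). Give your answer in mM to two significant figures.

Nernst: E = (56.3/-1) · log₁₀([out]/[in]), so log₁₀([out]/[in]) = -62.0 × -1 / 56.3 = 1.1012.
[out]/[in] = 10^(1.1012) = 12.63.
[in] = 94.2 / 12.63 = 7.461 mM.

7.5 mM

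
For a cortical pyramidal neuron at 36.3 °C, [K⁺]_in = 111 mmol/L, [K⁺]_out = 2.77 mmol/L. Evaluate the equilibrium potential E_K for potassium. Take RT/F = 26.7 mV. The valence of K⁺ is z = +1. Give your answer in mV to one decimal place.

E = (26.7/z) · ln([K⁺]_out/[K⁺]_in) with z = +1.
= (26.7/1) · ln(2.77/111) = 26.70 · ln(0.02495)
= 26.70 · (-3.6907) = -98.54 mV

-98.5 mV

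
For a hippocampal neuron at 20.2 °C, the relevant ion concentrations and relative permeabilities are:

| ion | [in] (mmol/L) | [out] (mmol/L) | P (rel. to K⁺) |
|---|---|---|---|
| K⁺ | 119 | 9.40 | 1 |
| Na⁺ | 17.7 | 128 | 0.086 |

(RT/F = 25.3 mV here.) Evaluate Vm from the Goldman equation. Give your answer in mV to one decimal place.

Vm = 25.3 · ln[(Σ P·[cation]ₒ + Σ P·[anion]ᵢ) / (Σ P·[cation]ᵢ + Σ P·[anion]ₒ)]
Numerator = 1×9.40 + 0.086×128 = 20.41
Denominator = 1×119 + 0.086×17.7 = 120.5
Vm = 25.3 · ln(0.16933) = 25.3 × (-1.7759) = -44.93 mV

-44.9 mV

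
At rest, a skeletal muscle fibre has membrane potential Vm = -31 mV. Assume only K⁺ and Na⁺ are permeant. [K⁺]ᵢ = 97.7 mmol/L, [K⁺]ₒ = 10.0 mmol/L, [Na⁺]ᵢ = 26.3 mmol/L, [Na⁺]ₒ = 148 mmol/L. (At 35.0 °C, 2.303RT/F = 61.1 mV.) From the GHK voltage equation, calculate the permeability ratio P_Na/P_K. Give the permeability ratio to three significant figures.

0.146

Let α = P_Na/P_K. GHK: Vm = 61.1·log₁₀[(Kₒ + α·Naₒ)/(Kᵢ + α·Naᵢ)].
10^(Vm/61.1) = 10^(-31.0/61.1) = 0.31091
So 0.31091·(Kᵢ + α·Naᵢ) = Kₒ + α·Naₒ → α = (0.31091·97.7 − 10.0) / (148.0 − 0.31091·26.3)
α = (30.38 − 10.0) / (148.0 − 8.177) = 20.38/139.8 = 0.1457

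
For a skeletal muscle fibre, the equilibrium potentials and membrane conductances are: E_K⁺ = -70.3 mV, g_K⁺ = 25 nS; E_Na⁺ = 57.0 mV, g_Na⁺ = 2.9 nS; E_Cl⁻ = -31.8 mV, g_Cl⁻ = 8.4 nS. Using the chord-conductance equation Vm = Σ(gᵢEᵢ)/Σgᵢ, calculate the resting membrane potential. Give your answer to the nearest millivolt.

-51 mV

Σ gᵢEᵢ = 25·(-70.3) + 2.9·(57.0) + 8.4·(-31.8) = -1859.32
Σ gᵢ = 25 + 2.9 + 8.4 = 36.3
Vm = -1859.32 / 36.3 = -51.22 mV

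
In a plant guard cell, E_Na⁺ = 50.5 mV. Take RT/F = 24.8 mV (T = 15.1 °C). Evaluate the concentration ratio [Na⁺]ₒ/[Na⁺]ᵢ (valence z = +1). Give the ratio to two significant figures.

ln([out]/[in]) = E·z/(24.8) = 50.5 × 1 / 24.8 = 2.0363
[out]/[in] = e^(2.0363) = 7.662

7.7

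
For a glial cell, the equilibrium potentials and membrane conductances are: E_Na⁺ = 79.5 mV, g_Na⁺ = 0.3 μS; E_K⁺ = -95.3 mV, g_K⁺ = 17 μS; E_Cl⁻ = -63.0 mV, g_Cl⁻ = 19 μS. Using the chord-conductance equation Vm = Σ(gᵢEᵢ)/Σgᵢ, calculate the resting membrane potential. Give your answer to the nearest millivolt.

Σ gᵢEᵢ = 0.3·(79.5) + 17·(-95.3) + 19·(-63.0) = -2793.25
Σ gᵢ = 0.3 + 17 + 19 = 36.3
Vm = -2793.25 / 36.3 = -76.95 mV

-77 mV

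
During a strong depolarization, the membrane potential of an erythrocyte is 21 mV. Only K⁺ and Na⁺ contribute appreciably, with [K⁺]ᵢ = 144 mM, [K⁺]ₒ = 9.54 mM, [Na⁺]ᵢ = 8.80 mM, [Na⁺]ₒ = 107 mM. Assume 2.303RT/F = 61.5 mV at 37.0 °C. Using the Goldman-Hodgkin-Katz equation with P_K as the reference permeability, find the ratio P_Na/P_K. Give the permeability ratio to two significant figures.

3.5

Let α = P_Na/P_K. GHK: Vm = 61.5·log₁₀[(Kₒ + α·Naₒ)/(Kᵢ + α·Naᵢ)].
10^(Vm/61.5) = 10^(21.0/61.5) = 2.1951
So 2.1951·(Kᵢ + α·Naᵢ) = Kₒ + α·Naₒ → α = (2.1951·144.0 − 9.54) / (107.0 − 2.1951·8.8)
α = (316.1 − 9.54) / (107.0 − 19.32) = 306.6/87.68 = 3.496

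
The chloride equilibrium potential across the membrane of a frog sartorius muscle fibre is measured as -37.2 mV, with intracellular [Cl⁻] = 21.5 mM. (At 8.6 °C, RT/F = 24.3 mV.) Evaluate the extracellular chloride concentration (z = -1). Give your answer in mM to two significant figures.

Nernst: E = (24.3/-1) · ln([out]/[in]), so ln([out]/[in]) = -37.2 × -1 / 24.3 = 1.5309.
[out]/[in] = e^(1.5309) = 4.622.
[out] = 4.622 × 21.5 = 99.38 mM.

99 mM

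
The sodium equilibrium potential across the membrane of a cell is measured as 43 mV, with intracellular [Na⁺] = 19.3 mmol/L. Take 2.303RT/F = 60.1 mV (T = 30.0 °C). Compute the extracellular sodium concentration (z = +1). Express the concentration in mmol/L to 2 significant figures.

Nernst: E = (60.1/1) · log₁₀([out]/[in]), so log₁₀([out]/[in]) = 43.0 × 1 / 60.1 = 0.7155.
[out]/[in] = 10^(0.7155) = 5.194.
[out] = 5.194 × 19.3 = 100.2 mmol/L.

100 mmol/L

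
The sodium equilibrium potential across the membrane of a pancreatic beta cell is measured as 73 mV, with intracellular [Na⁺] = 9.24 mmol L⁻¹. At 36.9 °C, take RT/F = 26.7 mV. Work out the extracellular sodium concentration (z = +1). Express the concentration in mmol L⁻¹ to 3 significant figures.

Nernst: E = (26.7/1) · ln([out]/[in]), so ln([out]/[in]) = 73.0 × 1 / 26.7 = 2.7341.
[out]/[in] = e^(2.7341) = 15.4.
[out] = 15.4 × 9.24 = 142.3 mmol L⁻¹.

142 mmol L⁻¹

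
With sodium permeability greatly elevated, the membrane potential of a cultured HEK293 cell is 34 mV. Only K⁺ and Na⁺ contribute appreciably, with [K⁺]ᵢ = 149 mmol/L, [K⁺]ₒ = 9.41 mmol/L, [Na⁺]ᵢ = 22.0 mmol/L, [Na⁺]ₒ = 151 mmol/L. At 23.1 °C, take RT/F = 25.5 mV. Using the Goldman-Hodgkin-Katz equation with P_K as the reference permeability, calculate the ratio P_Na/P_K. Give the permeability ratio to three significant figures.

Let α = P_Na/P_K. GHK: Vm = 25.5·ln[(Kₒ + α·Naₒ)/(Kᵢ + α·Naᵢ)].
e^(Vm/25.5) = e^(34.0/25.5) = 3.7937
So 3.7937·(Kᵢ + α·Naᵢ) = Kₒ + α·Naₒ → α = (3.7937·149.0 − 9.41) / (151.0 − 3.7937·22.0)
α = (565.3 − 9.41) / (151.0 − 83.46) = 555.8/67.54 = 8.23

8.23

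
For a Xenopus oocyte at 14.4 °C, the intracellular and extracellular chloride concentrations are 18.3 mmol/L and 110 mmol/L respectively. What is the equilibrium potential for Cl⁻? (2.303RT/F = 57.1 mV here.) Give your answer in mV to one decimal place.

E = (57.1/z) · log₁₀([Cl⁻]_out/[Cl⁻]_in) with z = -1.
For an anion, dividing by z = -1 reverses the sign.
= (57.1/-1) · log₁₀(110/18.3) = -57.10 · log₁₀(6.011)
= -57.10 · (0.7789) = -44.48 mV

-44.5 mV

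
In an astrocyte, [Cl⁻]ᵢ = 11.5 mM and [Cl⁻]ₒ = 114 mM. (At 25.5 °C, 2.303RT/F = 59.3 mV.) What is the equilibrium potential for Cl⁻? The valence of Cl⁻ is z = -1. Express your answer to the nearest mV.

-59 mV

E = (59.3/z) · log₁₀([Cl⁻]_out/[Cl⁻]_in) with z = -1.
For an anion, dividing by z = -1 reverses the sign.
= (59.3/-1) · log₁₀(114/11.5) = -59.30 · log₁₀(9.913)
= -59.30 · (0.9962) = -59.08 mV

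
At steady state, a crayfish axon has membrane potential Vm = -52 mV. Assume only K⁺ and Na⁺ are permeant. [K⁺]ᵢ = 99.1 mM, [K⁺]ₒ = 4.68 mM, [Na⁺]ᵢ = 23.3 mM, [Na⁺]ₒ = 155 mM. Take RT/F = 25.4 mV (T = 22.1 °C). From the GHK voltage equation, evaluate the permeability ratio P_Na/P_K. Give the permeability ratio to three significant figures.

Let α = P_Na/P_K. GHK: Vm = 25.4·ln[(Kₒ + α·Naₒ)/(Kᵢ + α·Naᵢ)].
e^(Vm/25.4) = e^(-52.0/25.4) = 0.12909
So 0.12909·(Kᵢ + α·Naᵢ) = Kₒ + α·Naₒ → α = (0.12909·99.1 − 4.68) / (155.0 − 0.12909·23.3)
α = (12.79 − 4.68) / (155.0 − 3.008) = 8.113/152 = 0.05338

0.0534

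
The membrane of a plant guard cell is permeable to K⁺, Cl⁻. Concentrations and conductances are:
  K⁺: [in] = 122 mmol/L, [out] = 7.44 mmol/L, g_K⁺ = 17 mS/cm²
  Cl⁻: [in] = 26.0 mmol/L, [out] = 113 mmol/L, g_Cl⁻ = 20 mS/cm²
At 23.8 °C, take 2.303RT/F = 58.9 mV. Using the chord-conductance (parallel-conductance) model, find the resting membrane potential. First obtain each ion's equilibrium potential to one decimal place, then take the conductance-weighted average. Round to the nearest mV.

-53 mV

E_K⁺ = (58.9/1)·log₁₀(7.44/122) = -71.6 mV
E_Cl⁻ = (58.9/-1)·log₁₀(113/26.0) = -37.6 mV
Vm = (Σ gᵢEᵢ)/(Σ gᵢ) = (17·-71.6 + 20·-37.6) / (17 + 20)
= -1969.20 / 37 = -53.22 mV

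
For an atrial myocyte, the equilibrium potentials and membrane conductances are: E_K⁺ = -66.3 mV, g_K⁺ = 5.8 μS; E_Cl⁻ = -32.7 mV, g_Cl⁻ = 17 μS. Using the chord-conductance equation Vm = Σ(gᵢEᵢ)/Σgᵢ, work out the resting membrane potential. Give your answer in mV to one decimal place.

-41.2 mV

Σ gᵢEᵢ = 5.8·(-66.3) + 17·(-32.7) = -940.44
Σ gᵢ = 5.8 + 17 = 22.8
Vm = -940.44 / 22.8 = -41.25 mV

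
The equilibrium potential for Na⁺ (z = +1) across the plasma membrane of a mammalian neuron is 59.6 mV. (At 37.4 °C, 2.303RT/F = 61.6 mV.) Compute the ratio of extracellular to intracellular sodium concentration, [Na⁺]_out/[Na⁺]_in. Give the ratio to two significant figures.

log₁₀([out]/[in]) = E·z/(61.6) = 59.6 × 1 / 61.6 = 0.9675
[out]/[in] = 10^(0.9675) = 9.28

9.3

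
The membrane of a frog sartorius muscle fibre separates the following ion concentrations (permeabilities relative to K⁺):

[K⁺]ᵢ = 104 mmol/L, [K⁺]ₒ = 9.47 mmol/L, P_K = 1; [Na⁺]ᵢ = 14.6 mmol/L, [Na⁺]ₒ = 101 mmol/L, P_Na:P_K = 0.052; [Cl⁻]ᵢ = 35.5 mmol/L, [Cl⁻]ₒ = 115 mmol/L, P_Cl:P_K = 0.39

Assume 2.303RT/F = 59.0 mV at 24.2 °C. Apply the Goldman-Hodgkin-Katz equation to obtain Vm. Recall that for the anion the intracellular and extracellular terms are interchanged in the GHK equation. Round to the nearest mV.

-42 mV

Vm = 59.0 · log₁₀[(Σ P·[cation]ₒ + Σ P·[anion]ᵢ) / (Σ P·[cation]ᵢ + Σ P·[anion]ₒ)]
Numerator = 1×9.47 + 0.052×101 + 0.39×35.5 = 28.57
Denominator = 1×104 + 0.052×14.6 + 0.39×115 = 149.6
Vm = 59.0 · log₁₀(0.19094) = 59.0 × (-0.7191) = -42.43 mV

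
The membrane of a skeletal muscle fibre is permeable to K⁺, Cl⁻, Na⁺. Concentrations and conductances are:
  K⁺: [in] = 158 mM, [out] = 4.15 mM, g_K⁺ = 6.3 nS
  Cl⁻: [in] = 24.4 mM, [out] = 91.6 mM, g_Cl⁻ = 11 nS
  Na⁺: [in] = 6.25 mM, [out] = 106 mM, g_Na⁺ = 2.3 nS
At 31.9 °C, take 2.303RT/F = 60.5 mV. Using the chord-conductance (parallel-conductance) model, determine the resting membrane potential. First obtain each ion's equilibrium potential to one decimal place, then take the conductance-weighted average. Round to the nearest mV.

-42 mV

E_K⁺ = (60.5/1)·log₁₀(4.15/158) = -95.6 mV
E_Cl⁻ = (60.5/-1)·log₁₀(91.6/24.4) = -34.8 mV
E_Na⁺ = (60.5/1)·log₁₀(106/6.25) = 74.4 mV
Vm = (Σ gᵢEᵢ)/(Σ gᵢ) = (6.3·-95.6 + 11·-34.8 + 2.3·74.4) / (6.3 + 11 + 2.3)
= -813.96 / 19.6 = -41.53 mV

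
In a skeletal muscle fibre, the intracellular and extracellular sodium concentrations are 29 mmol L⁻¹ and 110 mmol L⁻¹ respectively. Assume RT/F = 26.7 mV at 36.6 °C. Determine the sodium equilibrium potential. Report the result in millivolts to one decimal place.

E = (26.7/z) · ln([Na⁺]_out/[Na⁺]_in) with z = +1.
= (26.7/1) · ln(110/29) = 26.70 · ln(3.793)
= 26.70 · (1.3332) = 35.60 mV

35.6 mV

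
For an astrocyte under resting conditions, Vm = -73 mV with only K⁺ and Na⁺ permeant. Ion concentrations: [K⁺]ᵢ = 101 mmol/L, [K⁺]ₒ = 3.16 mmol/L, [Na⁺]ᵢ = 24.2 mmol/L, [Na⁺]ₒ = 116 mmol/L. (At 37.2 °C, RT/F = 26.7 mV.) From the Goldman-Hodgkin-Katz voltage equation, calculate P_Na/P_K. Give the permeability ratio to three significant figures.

Let α = P_Na/P_K. GHK: Vm = 26.7·ln[(Kₒ + α·Naₒ)/(Kᵢ + α·Naᵢ)].
e^(Vm/26.7) = e^(-73.0/26.7) = 0.064954
So 0.064954·(Kᵢ + α·Naᵢ) = Kₒ + α·Naₒ → α = (0.064954·101.0 − 3.16) / (116.0 − 0.064954·24.2)
α = (6.56 − 3.16) / (116.0 − 1.572) = 3.4/114.4 = 0.02972

0.0297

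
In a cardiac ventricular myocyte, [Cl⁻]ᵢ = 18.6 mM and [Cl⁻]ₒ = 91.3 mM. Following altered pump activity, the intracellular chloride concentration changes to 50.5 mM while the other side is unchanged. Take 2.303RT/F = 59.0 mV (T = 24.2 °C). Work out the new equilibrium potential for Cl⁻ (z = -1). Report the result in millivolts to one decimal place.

After the shift: [Cl⁻]_out = 91.3, [Cl⁻]_in = 50.5 mM.
E_new = (59.0/-1)·log₁₀(91.3/50.5) = -59.00 · (0.2572) = -15.17 mV

-15.2 mV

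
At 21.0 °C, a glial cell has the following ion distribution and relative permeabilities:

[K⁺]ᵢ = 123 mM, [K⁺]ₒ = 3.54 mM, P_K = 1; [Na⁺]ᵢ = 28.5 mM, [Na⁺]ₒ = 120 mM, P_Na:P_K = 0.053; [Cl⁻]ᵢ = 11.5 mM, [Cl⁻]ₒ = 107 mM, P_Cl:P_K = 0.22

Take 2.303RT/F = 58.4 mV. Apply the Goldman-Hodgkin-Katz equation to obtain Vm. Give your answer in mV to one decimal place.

Vm = 58.4 · log₁₀[(Σ P·[cation]ₒ + Σ P·[anion]ᵢ) / (Σ P·[cation]ᵢ + Σ P·[anion]ₒ)]
Numerator = 1×3.54 + 0.053×120 + 0.22×11.5 = 12.43
Denominator = 1×123 + 0.053×28.5 + 0.22×107 = 148.1
Vm = 58.4 · log₁₀(0.083958) = 58.4 × (-1.0759) = -62.83 mV

-62.8 mV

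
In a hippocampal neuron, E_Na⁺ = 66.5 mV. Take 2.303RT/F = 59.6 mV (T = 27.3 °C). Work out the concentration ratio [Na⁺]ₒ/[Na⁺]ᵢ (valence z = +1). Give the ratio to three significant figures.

13.1

log₁₀([out]/[in]) = E·z/(59.6) = 66.5 × 1 / 59.6 = 1.1158
[out]/[in] = 10^(1.1158) = 13.05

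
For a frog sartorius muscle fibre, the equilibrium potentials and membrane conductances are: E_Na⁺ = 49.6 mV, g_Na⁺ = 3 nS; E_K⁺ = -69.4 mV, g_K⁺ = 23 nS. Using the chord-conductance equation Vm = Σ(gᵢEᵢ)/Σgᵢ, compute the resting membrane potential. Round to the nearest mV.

-56 mV

Σ gᵢEᵢ = 3·(49.6) + 23·(-69.4) = -1447.40
Σ gᵢ = 3 + 23 = 26
Vm = -1447.40 / 26 = -55.67 mV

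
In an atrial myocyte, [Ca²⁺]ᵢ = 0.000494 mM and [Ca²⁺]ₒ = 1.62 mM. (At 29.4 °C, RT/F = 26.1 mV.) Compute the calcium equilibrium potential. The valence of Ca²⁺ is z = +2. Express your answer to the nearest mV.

106 mV

E = (26.1/z) · ln([Ca²⁺]_out/[Ca²⁺]_in) with z = +2.
= (26.1/2) · ln(1.62/0.000494) = 13.05 · ln(3279)
= 13.05 · (8.0954) = 105.64 mV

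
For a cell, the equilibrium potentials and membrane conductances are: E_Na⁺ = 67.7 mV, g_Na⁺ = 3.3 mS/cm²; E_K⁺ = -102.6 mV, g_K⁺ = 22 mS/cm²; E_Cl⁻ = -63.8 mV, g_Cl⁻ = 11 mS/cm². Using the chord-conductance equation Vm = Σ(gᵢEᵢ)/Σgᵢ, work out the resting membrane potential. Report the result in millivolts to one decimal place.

Σ gᵢEᵢ = 3.3·(67.7) + 22·(-102.6) + 11·(-63.8) = -2735.59
Σ gᵢ = 3.3 + 22 + 11 = 36.3
Vm = -2735.59 / 36.3 = -75.36 mV

-75.4 mV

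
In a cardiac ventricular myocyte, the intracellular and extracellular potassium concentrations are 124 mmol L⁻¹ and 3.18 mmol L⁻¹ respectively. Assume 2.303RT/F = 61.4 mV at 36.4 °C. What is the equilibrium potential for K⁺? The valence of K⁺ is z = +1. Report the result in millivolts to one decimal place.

E = (61.4/z) · log₁₀([K⁺]_out/[K⁺]_in) with z = +1.
= (61.4/1) · log₁₀(3.18/124) = 61.40 · log₁₀(0.02565)
= 61.40 · (-1.5910) = -97.69 mV

-97.7 mV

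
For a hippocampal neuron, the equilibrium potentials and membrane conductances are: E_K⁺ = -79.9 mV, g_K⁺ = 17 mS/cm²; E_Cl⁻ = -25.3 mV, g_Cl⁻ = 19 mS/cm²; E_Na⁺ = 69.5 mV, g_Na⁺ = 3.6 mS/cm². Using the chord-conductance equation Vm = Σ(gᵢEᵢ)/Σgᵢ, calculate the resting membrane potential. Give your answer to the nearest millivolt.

-40 mV

Σ gᵢEᵢ = 17·(-79.9) + 19·(-25.3) + 3.6·(69.5) = -1588.80
Σ gᵢ = 17 + 19 + 3.6 = 39.6
Vm = -1588.80 / 39.6 = -40.12 mV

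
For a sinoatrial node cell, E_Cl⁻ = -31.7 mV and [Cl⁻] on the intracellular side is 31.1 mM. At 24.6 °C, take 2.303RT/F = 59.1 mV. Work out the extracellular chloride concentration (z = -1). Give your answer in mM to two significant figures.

110 mM

Nernst: E = (59.1/-1) · log₁₀([out]/[in]), so log₁₀([out]/[in]) = -31.7 × -1 / 59.1 = 0.5364.
[out]/[in] = 10^(0.5364) = 3.439.
[out] = 3.439 × 31.1 = 106.9 mM.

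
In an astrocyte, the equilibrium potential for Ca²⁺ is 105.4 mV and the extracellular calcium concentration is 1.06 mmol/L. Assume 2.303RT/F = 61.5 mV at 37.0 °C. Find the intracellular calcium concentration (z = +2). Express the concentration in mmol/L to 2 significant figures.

Nernst: E = (61.5/2) · log₁₀([out]/[in]), so log₁₀([out]/[in]) = 105.4 × 2 / 61.5 = 3.4276.
[out]/[in] = 10^(3.4276) = 2677.
[in] = 1.06 / 2677 = 0.000396 mmol/L.

0.00040 mmol/L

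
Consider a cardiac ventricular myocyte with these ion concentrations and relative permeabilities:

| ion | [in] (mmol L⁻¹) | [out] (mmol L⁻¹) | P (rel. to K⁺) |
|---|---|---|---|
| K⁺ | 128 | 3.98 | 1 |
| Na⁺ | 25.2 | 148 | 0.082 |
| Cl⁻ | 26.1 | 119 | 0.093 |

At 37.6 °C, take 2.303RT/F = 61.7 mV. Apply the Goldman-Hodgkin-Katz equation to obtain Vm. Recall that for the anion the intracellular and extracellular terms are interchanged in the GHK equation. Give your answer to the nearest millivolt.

Vm = 61.7 · log₁₀[(Σ P·[cation]ₒ + Σ P·[anion]ᵢ) / (Σ P·[cation]ᵢ + Σ P·[anion]ₒ)]
Numerator = 1×3.98 + 0.082×148 + 0.093×26.1 = 18.54
Denominator = 1×128 + 0.082×25.2 + 0.093×119 = 141.1
Vm = 61.7 · log₁₀(0.13139) = 61.7 × (-0.8814) = -54.39 mV

-54 mV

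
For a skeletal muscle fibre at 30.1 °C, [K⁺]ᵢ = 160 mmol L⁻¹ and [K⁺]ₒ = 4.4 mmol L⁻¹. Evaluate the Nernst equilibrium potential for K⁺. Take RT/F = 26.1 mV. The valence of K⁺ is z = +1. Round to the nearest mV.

E = (26.1/z) · ln([K⁺]_out/[K⁺]_in) with z = +1.
= (26.1/1) · ln(4.4/160) = 26.10 · ln(0.0275)
= 26.10 · (-3.5936) = -93.79 mV

-94 mV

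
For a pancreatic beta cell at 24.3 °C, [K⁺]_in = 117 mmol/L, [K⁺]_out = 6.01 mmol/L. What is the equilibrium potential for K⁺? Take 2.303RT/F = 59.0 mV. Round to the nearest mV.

E = (59.0/z) · log₁₀([K⁺]_out/[K⁺]_in) with z = +1.
= (59.0/1) · log₁₀(6.01/117) = 59.00 · log₁₀(0.05137)
= 59.00 · (-1.2893) = -76.07 mV

-76 mV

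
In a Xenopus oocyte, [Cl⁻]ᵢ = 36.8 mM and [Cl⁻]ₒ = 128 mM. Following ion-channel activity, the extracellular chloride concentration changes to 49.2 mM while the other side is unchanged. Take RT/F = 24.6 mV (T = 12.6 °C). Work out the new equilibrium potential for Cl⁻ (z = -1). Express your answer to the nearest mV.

After the shift: [Cl⁻]_out = 49.2, [Cl⁻]_in = 36.8 mM.
E_new = (24.6/-1)·ln(49.2/36.8) = -24.60 · (0.2904) = -7.14 mV

-7 mV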